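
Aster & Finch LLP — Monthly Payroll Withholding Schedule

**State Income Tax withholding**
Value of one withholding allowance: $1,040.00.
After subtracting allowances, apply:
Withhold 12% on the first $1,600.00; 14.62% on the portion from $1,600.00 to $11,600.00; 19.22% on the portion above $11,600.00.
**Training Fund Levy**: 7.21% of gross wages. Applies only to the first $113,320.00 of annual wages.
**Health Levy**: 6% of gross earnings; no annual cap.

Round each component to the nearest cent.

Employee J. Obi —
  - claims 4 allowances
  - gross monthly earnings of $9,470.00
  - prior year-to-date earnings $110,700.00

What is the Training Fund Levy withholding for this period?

Training Fund Levy: cap $113,320.00 − YTD $110,700.00 = $2,620.00 subject; 7.21% × $2,620.00 = $188.90

$188.90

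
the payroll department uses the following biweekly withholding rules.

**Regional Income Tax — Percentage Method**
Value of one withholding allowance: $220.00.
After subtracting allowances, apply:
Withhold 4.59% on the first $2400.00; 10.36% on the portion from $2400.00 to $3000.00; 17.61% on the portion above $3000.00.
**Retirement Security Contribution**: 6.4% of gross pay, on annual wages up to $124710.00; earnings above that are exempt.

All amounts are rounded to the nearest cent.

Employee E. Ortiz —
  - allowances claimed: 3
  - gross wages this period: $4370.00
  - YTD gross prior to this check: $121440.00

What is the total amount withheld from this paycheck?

Regional Income Tax: taxable = $4370.00 − 3×$220.00 = $3710.00
  $172.32 + 17.61% × ($3710.00 − $3000.00) = $172.32 + 17.61% × $710.00 = $297.35
Retirement Security Contribution: cap $124710.00 − YTD $121440.00 = $3270.00 subject; 6.4% × $3270.00 = $209.28
Total: $297.35 + $209.28 = $506.63

$506.63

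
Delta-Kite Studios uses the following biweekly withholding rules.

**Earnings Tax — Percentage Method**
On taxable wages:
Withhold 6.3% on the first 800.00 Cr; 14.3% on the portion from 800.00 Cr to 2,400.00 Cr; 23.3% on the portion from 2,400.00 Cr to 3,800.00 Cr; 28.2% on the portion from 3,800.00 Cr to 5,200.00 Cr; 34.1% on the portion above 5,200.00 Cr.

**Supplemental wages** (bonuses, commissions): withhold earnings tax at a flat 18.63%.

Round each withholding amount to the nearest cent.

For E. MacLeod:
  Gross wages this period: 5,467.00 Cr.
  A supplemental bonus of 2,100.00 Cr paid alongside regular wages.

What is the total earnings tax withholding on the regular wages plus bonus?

Earnings Tax: taxable = 5,467.00 Cr
  1,000.20 Cr + 34.1% × (5,467.00 Cr − 5,200.00 Cr) = 1,000.20 Cr + 34.1% × 267.00 Cr = 1,091.25 Cr
Supplemental (18.63% flat on bonus): 18.63% × 2,100.00 Cr = 391.23 Cr
Total earnings tax: 1,091.25 Cr + 391.23 Cr = 1,482.48 Cr

1,482.48 Cr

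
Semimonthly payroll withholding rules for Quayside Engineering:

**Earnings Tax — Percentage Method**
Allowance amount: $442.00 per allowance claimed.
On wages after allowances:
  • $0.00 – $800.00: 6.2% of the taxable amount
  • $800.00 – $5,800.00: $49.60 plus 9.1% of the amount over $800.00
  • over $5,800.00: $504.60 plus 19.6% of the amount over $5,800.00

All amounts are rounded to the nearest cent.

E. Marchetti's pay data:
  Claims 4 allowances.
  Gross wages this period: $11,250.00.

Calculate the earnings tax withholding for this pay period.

Earnings Tax: taxable = $11,250.00 − 4×$442.00 = $9,482.00
  $504.60 + 19.6% × ($9,482.00 − $5,800.00) = $504.60 + 19.6% × $3,682.00 = $1,226.27

$1,226.27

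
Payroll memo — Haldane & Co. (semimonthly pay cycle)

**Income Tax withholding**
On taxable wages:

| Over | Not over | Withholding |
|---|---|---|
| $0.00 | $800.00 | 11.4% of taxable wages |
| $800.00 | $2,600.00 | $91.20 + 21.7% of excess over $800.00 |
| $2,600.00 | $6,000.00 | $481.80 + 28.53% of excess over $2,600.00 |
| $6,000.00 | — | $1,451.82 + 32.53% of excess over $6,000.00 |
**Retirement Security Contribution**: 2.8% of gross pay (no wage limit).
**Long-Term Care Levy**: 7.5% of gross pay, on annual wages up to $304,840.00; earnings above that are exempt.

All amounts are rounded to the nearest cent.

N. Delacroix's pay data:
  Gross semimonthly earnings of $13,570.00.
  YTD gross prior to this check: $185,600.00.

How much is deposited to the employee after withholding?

$8,257.95

Income Tax: taxable = $13,570.00
  $1,451.82 + 32.53% × ($13,570.00 − $6,000.00) = $1,451.82 + 32.53% × $7,570.00 = $3,914.34
Retirement Security Contribution: 2.8% × $13,570.00 = $379.96
Long-Term Care Levy: 7.5% × $13,570.00 = $1,017.75
Total withheld: $3,914.34 + $379.96 + $1,017.75 = $5,312.05
Net pay: $13,570.00 − $5,312.05 = $8,257.95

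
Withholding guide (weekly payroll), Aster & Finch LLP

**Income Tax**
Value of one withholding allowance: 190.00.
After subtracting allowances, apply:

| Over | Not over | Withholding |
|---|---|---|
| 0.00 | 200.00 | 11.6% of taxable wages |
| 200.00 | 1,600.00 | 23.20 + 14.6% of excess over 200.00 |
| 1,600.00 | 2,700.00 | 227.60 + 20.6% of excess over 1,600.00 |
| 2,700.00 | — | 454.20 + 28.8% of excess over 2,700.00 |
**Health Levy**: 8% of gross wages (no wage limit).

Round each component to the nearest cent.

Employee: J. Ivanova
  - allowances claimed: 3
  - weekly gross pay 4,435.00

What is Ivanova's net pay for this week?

Income Tax: taxable = 4,435.00 − 3×190.00 = 3,865.00
  454.20 + 28.8% × (3,865.00 − 2,700.00) = 454.20 + 28.8% × 1,165.00 = 789.72
Health Levy: 8% × 4,435.00 = 354.80
Total withheld: 789.72 + 354.80 = 1,144.52
Net pay: 4,435.00 − 1,144.52 = 3,290.48

3,290.48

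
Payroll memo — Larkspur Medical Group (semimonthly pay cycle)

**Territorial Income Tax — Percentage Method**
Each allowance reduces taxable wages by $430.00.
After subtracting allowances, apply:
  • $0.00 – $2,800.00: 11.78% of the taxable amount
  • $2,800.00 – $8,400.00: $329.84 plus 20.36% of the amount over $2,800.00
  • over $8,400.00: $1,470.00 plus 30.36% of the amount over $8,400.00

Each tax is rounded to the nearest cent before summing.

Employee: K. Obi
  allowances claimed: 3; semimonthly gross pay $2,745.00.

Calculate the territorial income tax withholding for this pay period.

Territorial Income Tax: taxable = $2,745.00 − 3×$430.00 = $1,455.00
  11.78% × $1,455.00 = $171.40

$171.40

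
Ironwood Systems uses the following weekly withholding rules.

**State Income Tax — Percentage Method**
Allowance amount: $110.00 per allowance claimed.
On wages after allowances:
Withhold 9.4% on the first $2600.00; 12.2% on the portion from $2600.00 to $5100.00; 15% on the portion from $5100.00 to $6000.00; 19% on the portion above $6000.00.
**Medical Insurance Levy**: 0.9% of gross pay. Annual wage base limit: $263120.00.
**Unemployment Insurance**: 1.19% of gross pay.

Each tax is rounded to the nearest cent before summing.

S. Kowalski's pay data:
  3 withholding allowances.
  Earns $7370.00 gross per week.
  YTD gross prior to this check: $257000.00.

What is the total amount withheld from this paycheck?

$1024.78

State Income Tax: taxable = $7370.00 − 3×$110.00 = $7040.00
  $684.40 + 19% × ($7040.00 − $6000.00) = $684.40 + 19% × $1040.00 = $882.00
Medical Insurance Levy: cap $263120.00 − YTD $257000.00 = $6120.00 subject; 0.9% × $6120.00 = $55.08
Unemployment Insurance: 1.19% × $7370.00 = $87.70
Total: $882.00 + $55.08 + $87.70 = $1024.78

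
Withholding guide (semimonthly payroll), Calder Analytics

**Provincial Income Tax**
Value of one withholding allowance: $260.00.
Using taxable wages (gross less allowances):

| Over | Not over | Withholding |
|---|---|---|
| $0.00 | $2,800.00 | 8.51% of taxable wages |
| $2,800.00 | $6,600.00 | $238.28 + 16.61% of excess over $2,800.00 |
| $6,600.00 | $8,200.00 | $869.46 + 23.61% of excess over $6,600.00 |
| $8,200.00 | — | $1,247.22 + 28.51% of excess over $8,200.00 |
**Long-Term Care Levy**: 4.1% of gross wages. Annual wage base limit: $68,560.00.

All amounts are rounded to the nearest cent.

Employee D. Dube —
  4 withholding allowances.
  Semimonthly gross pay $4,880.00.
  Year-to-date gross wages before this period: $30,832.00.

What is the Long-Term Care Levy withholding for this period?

Long-Term Care Levy: 4.1% × $4,880.00 = $200.08

$200.08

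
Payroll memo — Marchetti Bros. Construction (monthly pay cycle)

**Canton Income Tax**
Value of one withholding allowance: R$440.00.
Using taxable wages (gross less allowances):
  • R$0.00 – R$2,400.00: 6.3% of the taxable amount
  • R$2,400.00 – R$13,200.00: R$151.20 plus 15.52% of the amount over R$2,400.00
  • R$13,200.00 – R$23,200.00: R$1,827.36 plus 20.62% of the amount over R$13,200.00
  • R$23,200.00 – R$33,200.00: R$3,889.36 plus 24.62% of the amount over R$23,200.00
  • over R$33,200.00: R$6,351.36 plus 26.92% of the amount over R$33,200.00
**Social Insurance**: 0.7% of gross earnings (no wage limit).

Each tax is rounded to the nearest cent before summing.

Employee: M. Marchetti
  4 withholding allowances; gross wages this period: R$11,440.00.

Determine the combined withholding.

Canton Income Tax: taxable = R$11,440.00 − 4×R$440.00 = R$9,680.00
  R$151.20 + 15.52% × (R$9,680.00 − R$2,400.00) = R$151.20 + 15.52% × R$7,280.00 = R$1,281.06
Social Insurance: 0.7% × R$11,440.00 = R$80.08
Total: R$1,281.06 + R$80.08 = R$1,361.14

R$1,361.14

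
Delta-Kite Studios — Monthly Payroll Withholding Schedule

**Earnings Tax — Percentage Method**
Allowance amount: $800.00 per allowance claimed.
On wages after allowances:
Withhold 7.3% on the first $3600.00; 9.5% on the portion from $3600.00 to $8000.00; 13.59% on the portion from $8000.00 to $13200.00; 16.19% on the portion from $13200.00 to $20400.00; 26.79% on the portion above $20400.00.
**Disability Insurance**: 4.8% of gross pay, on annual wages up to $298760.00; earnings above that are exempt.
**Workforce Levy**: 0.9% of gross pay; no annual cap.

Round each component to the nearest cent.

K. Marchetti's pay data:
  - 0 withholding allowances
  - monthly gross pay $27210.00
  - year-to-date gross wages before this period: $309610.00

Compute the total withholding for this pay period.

$4622.45

Earnings Tax: taxable = $27210.00
  $2553.16 + 26.79% × ($27210.00 − $20400.00) = $2553.16 + 26.79% × $6810.00 = $4377.56
Disability Insurance: YTD $309610.00 ≥ cap $298760.00 → $0.00
Workforce Levy: 0.9% × $27210.00 = $244.89
Total: $4377.56 + $0.00 + $244.89 = $4622.45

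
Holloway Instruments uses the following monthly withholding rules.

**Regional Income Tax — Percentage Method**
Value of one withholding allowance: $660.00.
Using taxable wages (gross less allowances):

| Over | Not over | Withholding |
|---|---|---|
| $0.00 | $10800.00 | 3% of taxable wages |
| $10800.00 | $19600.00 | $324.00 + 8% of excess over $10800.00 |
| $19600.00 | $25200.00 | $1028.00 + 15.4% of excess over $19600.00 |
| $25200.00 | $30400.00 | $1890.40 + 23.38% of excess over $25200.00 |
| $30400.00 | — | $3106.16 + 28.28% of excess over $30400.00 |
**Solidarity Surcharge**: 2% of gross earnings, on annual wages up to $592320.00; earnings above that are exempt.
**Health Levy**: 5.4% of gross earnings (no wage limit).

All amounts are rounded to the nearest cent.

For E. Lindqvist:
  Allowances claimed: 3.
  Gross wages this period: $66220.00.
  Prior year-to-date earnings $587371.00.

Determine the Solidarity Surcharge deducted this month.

$98.98

Solidarity Surcharge: cap $592320.00 − YTD $587371.00 = $4949.00 subject; 2% × $4949.00 = $98.98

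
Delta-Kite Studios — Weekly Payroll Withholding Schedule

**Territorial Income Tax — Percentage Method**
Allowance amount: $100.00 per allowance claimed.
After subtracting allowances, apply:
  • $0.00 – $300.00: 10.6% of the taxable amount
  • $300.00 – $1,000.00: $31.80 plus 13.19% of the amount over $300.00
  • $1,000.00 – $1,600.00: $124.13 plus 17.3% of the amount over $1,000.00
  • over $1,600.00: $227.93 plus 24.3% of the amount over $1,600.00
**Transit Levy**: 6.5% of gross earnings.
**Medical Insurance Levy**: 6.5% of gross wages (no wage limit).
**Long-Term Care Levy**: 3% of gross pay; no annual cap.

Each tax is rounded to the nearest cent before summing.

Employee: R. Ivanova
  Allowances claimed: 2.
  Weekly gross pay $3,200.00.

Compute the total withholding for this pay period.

Territorial Income Tax: taxable = $3,200.00 − 2×$100.00 = $3,000.00
  $227.93 + 24.3% × ($3,000.00 − $1,600.00) = $227.93 + 24.3% × $1,400.00 = $568.13
Transit Levy: 6.5% × $3,200.00 = $208.00
Medical Insurance Levy: 6.5% × $3,200.00 = $208.00
Long-Term Care Levy: 3% × $3,200.00 = $96.00
Total: $568.13 + $208.00 + $208.00 + $96.00 = $1,080.13

$1,080.13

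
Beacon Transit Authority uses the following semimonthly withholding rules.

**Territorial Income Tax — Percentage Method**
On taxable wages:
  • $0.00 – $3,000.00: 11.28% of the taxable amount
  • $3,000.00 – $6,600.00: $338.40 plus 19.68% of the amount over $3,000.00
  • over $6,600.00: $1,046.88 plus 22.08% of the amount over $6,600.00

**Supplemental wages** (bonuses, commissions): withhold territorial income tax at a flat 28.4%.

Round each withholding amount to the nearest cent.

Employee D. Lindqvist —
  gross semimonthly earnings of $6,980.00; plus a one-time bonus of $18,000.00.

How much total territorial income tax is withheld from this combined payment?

$6,242.78

Territorial Income Tax: taxable = $6,980.00
  $1,046.88 + 22.08% × ($6,980.00 − $6,600.00) = $1,046.88 + 22.08% × $380.00 = $1,130.78
Supplemental (28.4% flat on bonus): 28.4% × $18,000.00 = $5,112.00
Total territorial income tax: $1,130.78 + $5,112.00 = $6,242.78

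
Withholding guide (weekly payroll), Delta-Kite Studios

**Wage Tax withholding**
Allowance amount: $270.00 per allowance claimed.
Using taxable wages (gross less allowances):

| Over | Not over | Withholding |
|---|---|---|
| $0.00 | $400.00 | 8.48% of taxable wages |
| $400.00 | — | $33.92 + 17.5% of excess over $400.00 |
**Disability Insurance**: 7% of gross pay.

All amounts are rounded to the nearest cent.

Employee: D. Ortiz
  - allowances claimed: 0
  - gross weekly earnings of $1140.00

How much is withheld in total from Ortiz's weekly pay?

Wage Tax: taxable = $1140.00
  $33.92 + 17.5% × ($1140.00 − $400.00) = $33.92 + 17.5% × $740.00 = $163.42
Disability Insurance: 7% × $1140.00 = $79.80
Total: $163.42 + $79.80 = $243.22

$243.22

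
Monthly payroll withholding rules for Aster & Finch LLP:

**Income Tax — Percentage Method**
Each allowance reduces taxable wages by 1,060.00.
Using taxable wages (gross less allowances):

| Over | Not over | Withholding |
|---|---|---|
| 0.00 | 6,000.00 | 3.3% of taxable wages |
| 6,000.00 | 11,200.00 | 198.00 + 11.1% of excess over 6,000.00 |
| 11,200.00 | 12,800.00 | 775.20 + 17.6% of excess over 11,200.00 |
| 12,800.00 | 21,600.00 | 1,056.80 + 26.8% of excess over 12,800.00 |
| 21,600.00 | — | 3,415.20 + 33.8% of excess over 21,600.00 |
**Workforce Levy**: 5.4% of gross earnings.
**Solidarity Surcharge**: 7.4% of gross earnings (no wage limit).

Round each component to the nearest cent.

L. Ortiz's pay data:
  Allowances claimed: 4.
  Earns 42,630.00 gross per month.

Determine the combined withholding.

14,546.86

Income Tax: taxable = 42,630.00 − 4×1,060.00 = 38,390.00
  3,415.20 + 33.8% × (38,390.00 − 21,600.00) = 3,415.20 + 33.8% × 16,790.00 = 9,090.22
Workforce Levy: 5.4% × 42,630.00 = 2,302.02
Solidarity Surcharge: 7.4% × 42,630.00 = 3,154.62
Total: 9,090.22 + 2,302.02 + 3,154.62 = 14,546.86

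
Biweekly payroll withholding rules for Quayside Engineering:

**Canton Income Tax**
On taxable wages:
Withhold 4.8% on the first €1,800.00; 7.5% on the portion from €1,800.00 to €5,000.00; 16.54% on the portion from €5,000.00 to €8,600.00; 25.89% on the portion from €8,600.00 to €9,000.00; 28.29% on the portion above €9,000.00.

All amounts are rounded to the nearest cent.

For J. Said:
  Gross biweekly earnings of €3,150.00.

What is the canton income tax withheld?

Canton Income Tax: taxable = €3,150.00
  €86.40 + 7.5% × (€3,150.00 − €1,800.00) = €86.40 + 7.5% × €1,350.00 = €187.65

€187.65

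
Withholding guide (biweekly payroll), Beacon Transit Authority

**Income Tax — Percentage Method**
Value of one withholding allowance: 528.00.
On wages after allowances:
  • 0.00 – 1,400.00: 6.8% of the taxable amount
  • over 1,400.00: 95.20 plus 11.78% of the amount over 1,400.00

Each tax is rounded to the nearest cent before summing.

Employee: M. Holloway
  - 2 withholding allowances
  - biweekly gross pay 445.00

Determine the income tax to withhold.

Income Tax: taxable = 445.00 − 2×528.00 = -611.00
  Taxable ≤ 0 → 0.00

0.00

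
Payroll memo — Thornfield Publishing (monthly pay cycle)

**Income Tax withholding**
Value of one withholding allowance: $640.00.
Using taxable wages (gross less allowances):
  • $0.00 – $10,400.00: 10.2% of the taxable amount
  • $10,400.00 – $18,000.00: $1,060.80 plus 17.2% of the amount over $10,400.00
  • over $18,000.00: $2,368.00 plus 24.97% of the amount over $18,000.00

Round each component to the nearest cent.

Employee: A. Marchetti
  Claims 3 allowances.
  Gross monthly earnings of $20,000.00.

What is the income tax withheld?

$2,387.98

Income Tax: taxable = $20,000.00 − 3×$640.00 = $18,080.00
  $2,368.00 + 24.97% × ($18,080.00 − $18,000.00) = $2,368.00 + 24.97% × $80.00 = $2,387.98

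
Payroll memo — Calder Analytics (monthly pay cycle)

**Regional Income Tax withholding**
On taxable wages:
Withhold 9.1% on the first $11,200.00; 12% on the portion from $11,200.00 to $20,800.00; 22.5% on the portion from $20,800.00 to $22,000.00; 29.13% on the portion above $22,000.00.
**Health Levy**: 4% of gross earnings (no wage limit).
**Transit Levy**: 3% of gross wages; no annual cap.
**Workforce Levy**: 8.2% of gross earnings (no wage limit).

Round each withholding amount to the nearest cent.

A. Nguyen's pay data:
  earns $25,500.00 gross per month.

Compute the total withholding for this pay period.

Regional Income Tax: taxable = $25,500.00
  $2,441.20 + 29.13% × ($25,500.00 − $22,000.00) = $2,441.20 + 29.13% × $3,500.00 = $3,460.75
Health Levy: 4% × $25,500.00 = $1,020.00
Transit Levy: 3% × $25,500.00 = $765.00
Workforce Levy: 8.2% × $25,500.00 = $2,091.00
Total: $3,460.75 + $1,020.00 + $765.00 + $2,091.00 = $7,336.75

$7,336.75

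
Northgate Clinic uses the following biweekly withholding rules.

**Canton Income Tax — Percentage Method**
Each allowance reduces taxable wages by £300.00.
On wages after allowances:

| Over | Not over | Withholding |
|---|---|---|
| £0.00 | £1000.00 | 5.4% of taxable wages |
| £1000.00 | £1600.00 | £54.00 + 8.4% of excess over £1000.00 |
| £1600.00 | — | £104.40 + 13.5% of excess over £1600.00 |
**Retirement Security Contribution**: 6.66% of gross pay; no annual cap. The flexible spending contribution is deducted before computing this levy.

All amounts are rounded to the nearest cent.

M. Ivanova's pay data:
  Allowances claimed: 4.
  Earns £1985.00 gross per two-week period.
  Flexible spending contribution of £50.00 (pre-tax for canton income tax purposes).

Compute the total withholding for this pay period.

£168.56

Canton Income Tax: taxable = £1985.00 − £50.00 − 4×£300.00 = £735.00
  5.4% × £735.00 = £39.69
Retirement Security Contribution: 6.66% × £1935.00 = £128.87
Total: £39.69 + £128.87 = £168.56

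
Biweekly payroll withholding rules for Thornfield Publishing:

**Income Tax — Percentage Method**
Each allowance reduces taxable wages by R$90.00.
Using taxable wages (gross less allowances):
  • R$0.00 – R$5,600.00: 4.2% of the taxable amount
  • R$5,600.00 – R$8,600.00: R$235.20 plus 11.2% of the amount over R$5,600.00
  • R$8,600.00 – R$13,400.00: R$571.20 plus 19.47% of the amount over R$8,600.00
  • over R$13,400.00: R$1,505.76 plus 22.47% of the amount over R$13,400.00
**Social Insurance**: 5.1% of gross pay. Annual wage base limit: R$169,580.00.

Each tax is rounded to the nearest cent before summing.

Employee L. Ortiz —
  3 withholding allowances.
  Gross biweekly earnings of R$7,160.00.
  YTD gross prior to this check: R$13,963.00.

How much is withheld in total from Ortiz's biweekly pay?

Income Tax: taxable = R$7,160.00 − 3×R$90.00 = R$6,890.00
  R$235.20 + 11.2% × (R$6,890.00 − R$5,600.00) = R$235.20 + 11.2% × R$1,290.00 = R$379.68
Social Insurance: 5.1% × R$7,160.00 = R$365.16
Total: R$379.68 + R$365.16 = R$744.84

R$744.84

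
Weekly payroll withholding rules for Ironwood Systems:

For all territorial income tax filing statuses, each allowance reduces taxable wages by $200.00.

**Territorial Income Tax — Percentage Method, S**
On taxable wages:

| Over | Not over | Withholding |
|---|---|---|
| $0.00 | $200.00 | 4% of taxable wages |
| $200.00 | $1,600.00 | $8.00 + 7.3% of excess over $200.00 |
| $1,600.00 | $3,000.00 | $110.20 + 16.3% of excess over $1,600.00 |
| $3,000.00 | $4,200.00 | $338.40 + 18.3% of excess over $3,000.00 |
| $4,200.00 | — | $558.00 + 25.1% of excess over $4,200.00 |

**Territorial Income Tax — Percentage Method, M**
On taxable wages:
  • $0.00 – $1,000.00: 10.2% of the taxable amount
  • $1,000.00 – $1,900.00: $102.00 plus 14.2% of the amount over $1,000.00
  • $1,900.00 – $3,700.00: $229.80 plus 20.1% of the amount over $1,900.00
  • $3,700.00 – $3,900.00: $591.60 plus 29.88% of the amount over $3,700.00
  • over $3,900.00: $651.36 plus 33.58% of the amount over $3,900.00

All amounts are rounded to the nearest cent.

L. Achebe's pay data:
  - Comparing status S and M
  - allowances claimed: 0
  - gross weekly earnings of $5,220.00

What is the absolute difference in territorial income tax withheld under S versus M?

$280.60

Territorial Income Tax (S): taxable = $5,220.00
  $558.00 + 25.1% × ($5,220.00 − $4,200.00) = $558.00 + 25.1% × $1,020.00 = $814.02
Territorial Income Tax (M): taxable = $5,220.00
  $651.36 + 33.58% × ($5,220.00 − $3,900.00) = $651.36 + 33.58% × $1,320.00 = $1,094.62
Difference: |$814.02 − $1,094.62| = $280.60 (higher under M)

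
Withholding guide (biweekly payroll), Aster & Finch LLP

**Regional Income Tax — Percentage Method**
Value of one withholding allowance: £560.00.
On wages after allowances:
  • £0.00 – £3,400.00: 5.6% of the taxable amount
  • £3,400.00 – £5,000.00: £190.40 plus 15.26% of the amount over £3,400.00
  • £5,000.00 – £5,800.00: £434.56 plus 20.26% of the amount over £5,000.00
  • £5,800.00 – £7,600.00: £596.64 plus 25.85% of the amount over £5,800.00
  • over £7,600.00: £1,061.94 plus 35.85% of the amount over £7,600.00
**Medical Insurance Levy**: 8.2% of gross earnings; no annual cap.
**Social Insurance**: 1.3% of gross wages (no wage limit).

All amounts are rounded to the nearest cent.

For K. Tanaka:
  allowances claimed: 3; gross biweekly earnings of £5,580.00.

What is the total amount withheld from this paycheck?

Regional Income Tax: taxable = £5,580.00 − 3×£560.00 = £3,900.00
  £190.40 + 15.26% × (£3,900.00 − £3,400.00) = £190.40 + 15.26% × £500.00 = £266.70
Medical Insurance Levy: 8.2% × £5,580.00 = £457.56
Social Insurance: 1.3% × £5,580.00 = £72.54
Total: £266.70 + £457.56 + £72.54 = £796.80

£796.80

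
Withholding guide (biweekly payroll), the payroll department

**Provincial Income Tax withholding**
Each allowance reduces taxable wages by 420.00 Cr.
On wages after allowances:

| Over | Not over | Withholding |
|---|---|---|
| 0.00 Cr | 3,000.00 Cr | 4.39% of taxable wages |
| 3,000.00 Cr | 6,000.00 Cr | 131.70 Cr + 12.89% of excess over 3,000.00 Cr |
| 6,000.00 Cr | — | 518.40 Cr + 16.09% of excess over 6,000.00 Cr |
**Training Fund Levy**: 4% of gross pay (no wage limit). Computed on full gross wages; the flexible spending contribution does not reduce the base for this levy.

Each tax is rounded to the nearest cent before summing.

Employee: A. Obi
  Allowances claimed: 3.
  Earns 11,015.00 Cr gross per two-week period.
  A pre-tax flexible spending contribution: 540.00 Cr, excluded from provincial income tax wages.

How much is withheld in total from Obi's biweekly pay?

1,476.29 Cr

Provincial Income Tax: taxable = 11,015.00 Cr − 540.00 Cr − 3×420.00 Cr = 9,215.00 Cr
  518.40 Cr + 16.09% × (9,215.00 Cr − 6,000.00 Cr) = 518.40 Cr + 16.09% × 3,215.00 Cr = 1,035.69 Cr
Training Fund Levy: 4% × 11,015.00 Cr = 440.60 Cr
Total: 1,035.69 Cr + 440.60 Cr = 1,476.29 Cr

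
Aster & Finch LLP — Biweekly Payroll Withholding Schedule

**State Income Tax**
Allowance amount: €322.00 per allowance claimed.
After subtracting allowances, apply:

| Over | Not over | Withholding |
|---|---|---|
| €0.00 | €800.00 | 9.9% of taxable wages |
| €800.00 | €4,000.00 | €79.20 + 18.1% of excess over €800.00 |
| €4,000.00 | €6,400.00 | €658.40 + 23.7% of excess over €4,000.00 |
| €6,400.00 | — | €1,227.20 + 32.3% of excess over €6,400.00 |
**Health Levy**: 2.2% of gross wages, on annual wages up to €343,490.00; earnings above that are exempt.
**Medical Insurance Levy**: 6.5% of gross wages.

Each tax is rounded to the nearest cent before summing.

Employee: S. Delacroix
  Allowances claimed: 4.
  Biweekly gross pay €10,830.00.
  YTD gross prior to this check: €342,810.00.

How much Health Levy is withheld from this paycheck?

Health Levy: cap €343,490.00 − YTD €342,810.00 = €680.00 subject; 2.2% × €680.00 = €14.96

€14.96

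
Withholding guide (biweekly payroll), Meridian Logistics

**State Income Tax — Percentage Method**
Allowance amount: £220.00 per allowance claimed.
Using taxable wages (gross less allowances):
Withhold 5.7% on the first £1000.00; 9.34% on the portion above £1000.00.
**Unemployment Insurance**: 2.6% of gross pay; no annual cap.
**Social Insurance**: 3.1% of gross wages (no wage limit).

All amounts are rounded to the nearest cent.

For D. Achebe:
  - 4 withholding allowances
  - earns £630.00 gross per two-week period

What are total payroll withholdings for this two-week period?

State Income Tax: taxable = £630.00 − 4×£220.00 = £-250.00
  Taxable ≤ 0 → £0.00
Unemployment Insurance: 2.6% × £630.00 = £16.38
Social Insurance: 3.1% × £630.00 = £19.53
Total: £0.00 + £16.38 + £19.53 = £35.91

£35.91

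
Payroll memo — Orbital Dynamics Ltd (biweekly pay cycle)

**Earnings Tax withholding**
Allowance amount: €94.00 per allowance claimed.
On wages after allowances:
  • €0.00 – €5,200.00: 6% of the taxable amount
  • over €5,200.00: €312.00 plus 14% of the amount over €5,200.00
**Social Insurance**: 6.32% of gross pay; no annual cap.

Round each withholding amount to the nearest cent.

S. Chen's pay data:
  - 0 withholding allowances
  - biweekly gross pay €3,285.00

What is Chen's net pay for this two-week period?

Earnings Tax: taxable = €3,285.00
  6% × €3,285.00 = €197.10
Social Insurance: 6.32% × €3,285.00 = €207.61
Total withheld: €197.10 + €207.61 = €404.71
Net pay: €3,285.00 − €404.71 = €2,880.29

€2,880.29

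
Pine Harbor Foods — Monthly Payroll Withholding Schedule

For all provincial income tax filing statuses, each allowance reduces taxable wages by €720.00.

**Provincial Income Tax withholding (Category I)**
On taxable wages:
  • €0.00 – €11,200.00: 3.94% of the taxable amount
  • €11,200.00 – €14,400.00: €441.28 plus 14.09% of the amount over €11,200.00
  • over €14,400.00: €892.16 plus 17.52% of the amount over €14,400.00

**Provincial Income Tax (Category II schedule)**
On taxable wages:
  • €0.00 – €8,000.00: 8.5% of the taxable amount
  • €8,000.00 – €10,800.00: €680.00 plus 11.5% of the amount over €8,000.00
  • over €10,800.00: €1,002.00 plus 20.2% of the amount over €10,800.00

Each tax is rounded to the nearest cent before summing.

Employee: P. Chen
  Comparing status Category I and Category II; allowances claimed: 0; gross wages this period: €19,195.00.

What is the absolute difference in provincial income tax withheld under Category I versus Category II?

Provincial Income Tax (Category I): taxable = €19,195.00
  €892.16 + 17.52% × (€19,195.00 − €14,400.00) = €892.16 + 17.52% × €4,795.00 = €1,732.24
Provincial Income Tax (Category II): taxable = €19,195.00
  €1,002.00 + 20.2% × (€19,195.00 − €10,800.00) = €1,002.00 + 20.2% × €8,395.00 = €2,697.79
Difference: |€1,732.24 − €2,697.79| = €965.55 (higher under Category II)

€965.55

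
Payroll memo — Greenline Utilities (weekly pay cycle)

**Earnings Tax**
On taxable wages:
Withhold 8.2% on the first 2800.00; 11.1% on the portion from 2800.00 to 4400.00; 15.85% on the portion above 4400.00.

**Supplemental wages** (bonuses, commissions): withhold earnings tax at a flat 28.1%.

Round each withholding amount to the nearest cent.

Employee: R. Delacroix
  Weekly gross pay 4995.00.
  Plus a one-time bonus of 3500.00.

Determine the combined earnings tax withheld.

Earnings Tax: taxable = 4995.00
  407.20 + 15.85% × (4995.00 − 4400.00) = 407.20 + 15.85% × 595.00 = 501.51
Supplemental (28.1% flat on bonus): 28.1% × 3500.00 = 983.50
Total earnings tax: 501.51 + 983.50 = 1485.01

1485.01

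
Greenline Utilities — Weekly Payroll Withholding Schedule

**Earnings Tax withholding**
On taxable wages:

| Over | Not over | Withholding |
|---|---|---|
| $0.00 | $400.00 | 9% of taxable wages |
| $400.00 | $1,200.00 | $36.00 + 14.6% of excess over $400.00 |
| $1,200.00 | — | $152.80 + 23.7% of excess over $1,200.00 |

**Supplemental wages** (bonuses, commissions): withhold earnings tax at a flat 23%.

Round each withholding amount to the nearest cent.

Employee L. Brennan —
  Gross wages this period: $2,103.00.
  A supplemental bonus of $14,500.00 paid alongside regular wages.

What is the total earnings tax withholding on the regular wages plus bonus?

$3,701.81

Earnings Tax: taxable = $2,103.00
  $152.80 + 23.7% × ($2,103.00 − $1,200.00) = $152.80 + 23.7% × $903.00 = $366.81
Supplemental (23% flat on bonus): 23% × $14,500.00 = $3,335.00
Total earnings tax: $366.81 + $3,335.00 = $3,701.81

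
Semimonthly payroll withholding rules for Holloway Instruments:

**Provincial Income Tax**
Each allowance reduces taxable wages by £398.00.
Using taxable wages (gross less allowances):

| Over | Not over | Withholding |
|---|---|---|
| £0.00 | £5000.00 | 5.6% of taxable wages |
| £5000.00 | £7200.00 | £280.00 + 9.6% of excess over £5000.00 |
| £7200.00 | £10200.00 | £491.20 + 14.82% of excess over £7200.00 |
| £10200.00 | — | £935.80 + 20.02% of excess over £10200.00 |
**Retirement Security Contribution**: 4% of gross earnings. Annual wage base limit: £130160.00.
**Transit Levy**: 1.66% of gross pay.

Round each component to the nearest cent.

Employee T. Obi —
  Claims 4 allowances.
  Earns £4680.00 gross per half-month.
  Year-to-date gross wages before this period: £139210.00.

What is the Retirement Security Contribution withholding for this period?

£0.00

Retirement Security Contribution: YTD £139210.00 ≥ cap £130160.00 → £0.00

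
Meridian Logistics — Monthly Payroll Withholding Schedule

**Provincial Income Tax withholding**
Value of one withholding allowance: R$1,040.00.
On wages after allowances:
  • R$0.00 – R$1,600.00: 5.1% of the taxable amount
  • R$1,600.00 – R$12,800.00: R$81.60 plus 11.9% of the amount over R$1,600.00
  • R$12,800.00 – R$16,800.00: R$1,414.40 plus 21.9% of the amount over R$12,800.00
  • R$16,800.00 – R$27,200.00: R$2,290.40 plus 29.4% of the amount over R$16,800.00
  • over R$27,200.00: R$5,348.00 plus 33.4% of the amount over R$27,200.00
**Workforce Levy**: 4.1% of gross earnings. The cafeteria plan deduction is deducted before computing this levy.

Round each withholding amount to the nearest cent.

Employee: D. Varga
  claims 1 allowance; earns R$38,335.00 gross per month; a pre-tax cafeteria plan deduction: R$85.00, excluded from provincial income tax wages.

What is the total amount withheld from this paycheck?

Provincial Income Tax: taxable = R$38,335.00 − R$85.00 − 1×R$1,040.00 = R$37,210.00
  R$5,348.00 + 33.4% × (R$37,210.00 − R$27,200.00) = R$5,348.00 + 33.4% × R$10,010.00 = R$8,691.34
Workforce Levy: 4.1% × R$38,250.00 = R$1,568.25
Total: R$8,691.34 + R$1,568.25 = R$10,259.59

R$10,259.59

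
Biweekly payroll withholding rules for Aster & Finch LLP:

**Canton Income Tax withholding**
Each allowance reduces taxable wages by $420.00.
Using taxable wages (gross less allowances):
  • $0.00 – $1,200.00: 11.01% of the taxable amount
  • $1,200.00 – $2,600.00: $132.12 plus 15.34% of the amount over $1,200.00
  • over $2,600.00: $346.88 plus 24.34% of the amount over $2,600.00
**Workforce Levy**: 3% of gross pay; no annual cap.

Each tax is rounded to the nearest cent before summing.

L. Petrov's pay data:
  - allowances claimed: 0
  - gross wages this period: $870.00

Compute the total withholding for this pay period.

$121.89

Canton Income Tax: taxable = $870.00
  11.01% × $870.00 = $95.79
Workforce Levy: 3% × $870.00 = $26.10
Total: $95.79 + $26.10 = $121.89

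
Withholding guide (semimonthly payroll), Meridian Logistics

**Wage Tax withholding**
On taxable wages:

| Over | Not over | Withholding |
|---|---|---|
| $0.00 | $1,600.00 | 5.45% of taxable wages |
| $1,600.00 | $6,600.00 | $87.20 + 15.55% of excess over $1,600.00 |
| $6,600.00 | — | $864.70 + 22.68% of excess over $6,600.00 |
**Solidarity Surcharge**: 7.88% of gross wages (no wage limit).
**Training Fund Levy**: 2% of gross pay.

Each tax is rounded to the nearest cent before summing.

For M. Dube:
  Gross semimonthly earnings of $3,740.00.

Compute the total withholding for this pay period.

$789.48

Wage Tax: taxable = $3,740.00
  $87.20 + 15.55% × ($3,740.00 − $1,600.00) = $87.20 + 15.55% × $2,140.00 = $419.97
Solidarity Surcharge: 7.88% × $3,740.00 = $294.71
Training Fund Levy: 2% × $3,740.00 = $74.80
Total: $419.97 + $294.71 + $74.80 = $789.48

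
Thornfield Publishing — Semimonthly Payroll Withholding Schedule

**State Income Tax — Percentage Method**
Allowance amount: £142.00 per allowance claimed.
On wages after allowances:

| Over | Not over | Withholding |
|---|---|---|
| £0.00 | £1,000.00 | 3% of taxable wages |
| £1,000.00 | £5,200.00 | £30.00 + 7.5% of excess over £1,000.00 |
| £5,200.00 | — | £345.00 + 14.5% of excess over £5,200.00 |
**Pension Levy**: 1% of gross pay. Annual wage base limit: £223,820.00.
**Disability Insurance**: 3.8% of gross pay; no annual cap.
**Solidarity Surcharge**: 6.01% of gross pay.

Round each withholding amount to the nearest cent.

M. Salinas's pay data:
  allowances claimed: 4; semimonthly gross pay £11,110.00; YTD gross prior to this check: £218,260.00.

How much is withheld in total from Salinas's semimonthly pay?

£2,265.08

State Income Tax: taxable = £11,110.00 − 4×£142.00 = £10,542.00
  £345.00 + 14.5% × (£10,542.00 − £5,200.00) = £345.00 + 14.5% × £5,342.00 = £1,119.59
Pension Levy: cap £223,820.00 − YTD £218,260.00 = £5,560.00 subject; 1% × £5,560.00 = £55.60
Disability Insurance: 3.8% × £11,110.00 = £422.18
Solidarity Surcharge: 6.01% × £11,110.00 = £667.71
Total: £1,119.59 + £55.60 + £422.18 + £667.71 = £2,265.08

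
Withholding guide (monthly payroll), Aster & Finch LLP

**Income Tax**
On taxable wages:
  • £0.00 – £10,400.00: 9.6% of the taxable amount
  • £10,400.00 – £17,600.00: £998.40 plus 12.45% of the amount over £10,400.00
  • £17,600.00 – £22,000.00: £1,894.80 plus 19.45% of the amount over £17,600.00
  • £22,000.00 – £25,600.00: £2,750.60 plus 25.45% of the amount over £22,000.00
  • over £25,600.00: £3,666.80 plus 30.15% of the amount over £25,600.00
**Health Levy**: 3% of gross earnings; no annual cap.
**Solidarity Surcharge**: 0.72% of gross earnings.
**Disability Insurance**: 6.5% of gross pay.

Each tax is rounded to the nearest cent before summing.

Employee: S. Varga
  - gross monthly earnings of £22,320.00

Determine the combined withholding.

Income Tax: taxable = £22,320.00
  £2,750.60 + 25.45% × (£22,320.00 − £22,000.00) = £2,750.60 + 25.45% × £320.00 = £2,832.04
Health Levy: 3% × £22,320.00 = £669.60
Solidarity Surcharge: 0.72% × £22,320.00 = £160.70
Disability Insurance: 6.5% × £22,320.00 = £1,450.80
Total: £2,832.04 + £669.60 + £160.70 + £1,450.80 = £5,113.14

£5,113.14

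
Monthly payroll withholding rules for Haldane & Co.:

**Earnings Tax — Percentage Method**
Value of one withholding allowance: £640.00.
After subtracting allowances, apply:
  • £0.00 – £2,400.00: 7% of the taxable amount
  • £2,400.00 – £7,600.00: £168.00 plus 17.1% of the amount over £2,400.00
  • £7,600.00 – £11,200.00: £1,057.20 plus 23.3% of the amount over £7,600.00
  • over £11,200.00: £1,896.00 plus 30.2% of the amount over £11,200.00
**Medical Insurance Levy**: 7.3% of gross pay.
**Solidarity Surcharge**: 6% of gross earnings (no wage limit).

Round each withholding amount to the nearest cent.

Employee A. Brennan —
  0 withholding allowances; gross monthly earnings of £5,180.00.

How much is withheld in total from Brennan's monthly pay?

Earnings Tax: taxable = £5,180.00
  £168.00 + 17.1% × (£5,180.00 − £2,400.00) = £168.00 + 17.1% × £2,780.00 = £643.38
Medical Insurance Levy: 7.3% × £5,180.00 = £378.14
Solidarity Surcharge: 6% × £5,180.00 = £310.80
Total: £643.38 + £378.14 + £310.80 = £1,332.32

£1,332.32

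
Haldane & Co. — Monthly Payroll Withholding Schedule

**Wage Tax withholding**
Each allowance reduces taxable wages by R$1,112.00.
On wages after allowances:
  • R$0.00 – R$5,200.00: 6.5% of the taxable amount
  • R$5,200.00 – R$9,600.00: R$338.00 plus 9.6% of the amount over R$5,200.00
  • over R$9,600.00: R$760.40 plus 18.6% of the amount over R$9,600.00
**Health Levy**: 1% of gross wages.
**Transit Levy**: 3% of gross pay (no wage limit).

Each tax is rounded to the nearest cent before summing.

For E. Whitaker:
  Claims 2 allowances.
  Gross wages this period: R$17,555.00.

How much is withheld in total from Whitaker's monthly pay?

Wage Tax: taxable = R$17,555.00 − 2×R$1,112.00 = R$15,331.00
  R$760.40 + 18.6% × (R$15,331.00 − R$9,600.00) = R$760.40 + 18.6% × R$5,731.00 = R$1,826.37
Health Levy: 1% × R$17,555.00 = R$175.55
Transit Levy: 3% × R$17,555.00 = R$526.65
Total: R$1,826.37 + R$175.55 + R$526.65 = R$2,528.57

R$2,528.57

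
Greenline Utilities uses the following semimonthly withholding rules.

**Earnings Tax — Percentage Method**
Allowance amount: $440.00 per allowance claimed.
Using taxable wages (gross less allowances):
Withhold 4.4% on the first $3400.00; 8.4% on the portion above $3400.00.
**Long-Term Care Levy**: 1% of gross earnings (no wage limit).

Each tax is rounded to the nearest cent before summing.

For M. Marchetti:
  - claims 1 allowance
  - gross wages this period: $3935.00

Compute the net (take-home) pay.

Earnings Tax: taxable = $3935.00 − 1×$440.00 = $3495.00
  $149.60 + 8.4% × ($3495.00 − $3400.00) = $149.60 + 8.4% × $95.00 = $157.58
Long-Term Care Levy: 1% × $3935.00 = $39.35
Total withheld: $157.58 + $39.35 = $196.93
Net pay: $3935.00 − $196.93 = $3738.07

$3738.07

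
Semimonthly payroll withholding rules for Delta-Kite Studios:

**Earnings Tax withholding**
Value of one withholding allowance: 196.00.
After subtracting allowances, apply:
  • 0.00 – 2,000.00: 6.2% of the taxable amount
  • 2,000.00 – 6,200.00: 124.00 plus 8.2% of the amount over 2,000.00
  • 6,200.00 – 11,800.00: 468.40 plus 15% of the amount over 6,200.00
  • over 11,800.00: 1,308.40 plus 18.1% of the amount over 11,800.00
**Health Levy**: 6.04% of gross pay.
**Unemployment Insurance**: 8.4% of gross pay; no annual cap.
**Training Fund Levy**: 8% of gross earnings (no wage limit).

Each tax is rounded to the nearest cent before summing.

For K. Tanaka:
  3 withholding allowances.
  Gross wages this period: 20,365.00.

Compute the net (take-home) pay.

13,042.85

Earnings Tax: taxable = 20,365.00 − 3×196.00 = 19,777.00
  1,308.40 + 18.1% × (19,777.00 − 11,800.00) = 1,308.40 + 18.1% × 7,977.00 = 2,752.24
Health Levy: 6.04% × 20,365.00 = 1,230.05
Unemployment Insurance: 8.4% × 20,365.00 = 1,710.66
Training Fund Levy: 8% × 20,365.00 = 1,629.20
Total withheld: 2,752.24 + 1,230.05 + 1,710.66 + 1,629.20 = 7,322.15
Net pay: 20,365.00 − 7,322.15 = 13,042.85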